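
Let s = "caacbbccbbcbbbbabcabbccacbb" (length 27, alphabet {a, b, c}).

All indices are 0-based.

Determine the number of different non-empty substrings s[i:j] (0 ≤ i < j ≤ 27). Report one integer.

326

sorted suffixes:
  #0 SA[0]=1  'aacbbccbbcbbbbabcabbccacbb'
  #1 SA[1]=18  'abbccacbb'
  #2 SA[2]=15  'abcabbccacbb'
  #3 SA[3]=23  'acbb'
  #4 SA[4]=2  'acbbccbbcbbbbabcabbccacbb'
  #5 SA[5]=26  'b'
  #6 SA[6]=14  'babcabbccacbb'
  #7 SA[7]=25  'bb'
  #8 SA[8]=13  'bbabcabbccacbb'
  #9 SA[9]=12  'bbbabcabbccacbb'
  #10 SA[10]=11  'bbbbabcabbccacbb'
  #11 SA[11]=8  'bbcbbbbabcabbccacbb'
  #12 SA[12]=19  'bbccacbb'
  #13 SA[13]=4  'bbccbbcbbbbabcabbccacbb'
  #14 SA[14]=16  'bcabbccacbb'
  #15 SA[15]=9  'bcbbbbabcabbccacbb'
  #16 SA[16]=20  'bccacbb'
  #17 SA[17]=5  'bccbbcbbbbabcabbccacbb'
  #18 SA[18]=0  'caacbbccbbcbbbbabcabbccacbb'
  #19 SA[19]=17  'cabbccacbb'
  #20 SA[20]=22  'cacbb'
  #21 SA[21]=24  'cbb'
  #22 SA[22]=10  'cbbbbabcabbccacbb'
  #23 SA[23]=7  'cbbcbbbbabcabbccacbb'
  #24 SA[24]=3  'cbbccbbcbbbbabcabbccacbb'
  #25 SA[25]=21  'ccacbb'
  #26 SA[26]=6  'ccbbcbbbbabcabbccacbb'

SA = [1, 18, 15, 23, 2, 26, 14, 25, 13, 12, 11, 8, 19, 4, 16, 9, 20, 5, 0, 17, 22, 24, 10, 7, 3, 21, 6]
[i] adj suffixes → lcp
  [1] 1/18 → 1 ('a')
  [2] 18/15 → 2 ('ab')
  [3] 15/23 → 1 ('a')
  [4] 23/2 → 4 ('acbb')
  [5] 2/26 → 0 ('')
  [6] 26/14 → 1 ('b')
  [7] 14/25 → 1 ('b')
  [8] 25/13 → 2 ('bb')
  [9] 13/12 → 2 ('bb')
  [10] 12/11 → 3 ('bbb')
  [11] 11/8 → 2 ('bb')
  [12] 8/19 → 3 ('bbc')
  [13] 19/4 → 4 ('bbcc')
  [14] 4/16 → 1 ('b')
  [15] 16/9 → 2 ('bc')
  [16] 9/20 → 2 ('bc')
  [17] 20/5 → 3 ('bcc')
  [18] 5/0 → 0 ('')
  [19] 0/17 → 2 ('ca')
  [20] 17/22 → 2 ('ca')
  [21] 22/24 → 1 ('c')
  [22] 24/10 → 3 ('cbb')
  [23] 10/7 → 3 ('cbb')
  [24] 7/3 → 4 ('cbbc')
  [25] 3/21 → 1 ('c')
  [26] 21/6 → 2 ('cc')

n(n+1)/2 = 27·28/2 = 378
Σ LCP = 0 + 1 + 2 + 1 + 4 + 0 + 1 + 1 + 2 + 2 + 3 + 2 + 3 + 4 + 1 + 2 + 2 + 3 + 0 + 2 + 2 + 1 + 3 + 3 + 4 + 1 + 2 = 52
distinct = 378 − 52 = 326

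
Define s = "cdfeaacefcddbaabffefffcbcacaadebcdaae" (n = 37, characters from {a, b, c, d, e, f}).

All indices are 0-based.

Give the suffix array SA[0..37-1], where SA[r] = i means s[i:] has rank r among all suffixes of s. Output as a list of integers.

rank | idx | suffix
   0 |  13 | aabffefffcbcacaadebcdaae
   1 |   4 | aacefcddbaabffefffcbcacaadebcdaae
   2 |  27 | aadebcdaae
   3 |  34 | aae
   4 |  14 | abffefffcbcacaadebcdaae
   5 |  25 | acaadebcdaae
   6 |   5 | acefcddbaabffefffcbcacaadebcdaae
   7 |  28 | adebcdaae
   8 |  35 | ae
   9 |  12 | baabffefffcbcacaadebcdaae
  10 |  23 | bcacaadebcdaae
  11 |  31 | bcdaae
  12 |  15 | bffefffcbcacaadebcdaae
  13 |  26 | caadebcdaae
  14 |  24 | cacaadebcdaae
  15 |  22 | cbcacaadebcdaae
  16 |  32 | cdaae
  17 |   9 | cddbaabffefffcbcacaadebcdaae
  18 |   0 | cdfeaacefcddbaabffefffcbcacaadebcdaae
  19 |   6 | cefcddbaabffefffcbcacaadebcdaae
  20 |  33 | daae
  21 |  11 | dbaabffefffcbcacaadebcdaae
  22 |  10 | ddbaabffefffcbcacaadebcdaae
  23 |  29 | debcdaae
  24 |   1 | dfeaacefcddbaabffefffcbcacaadebcdaae
  25 |  36 | e
  26 |   3 | eaacefcddbaabffefffcbcacaadebcdaae
  27 |  30 | ebcdaae
  28 |   7 | efcddbaabffefffcbcacaadebcdaae
  29 |  18 | efffcbcacaadebcdaae
  30 |  21 | fcbcacaadebcdaae
  31 |   8 | fcddbaabffefffcbcacaadebcdaae
  32 |   2 | feaacefcddbaabffefffcbcacaadebcdaae
  33 |  17 | fefffcbcacaadebcdaae
  34 |  20 | ffcbcacaadebcdaae
  35 |  16 | ffefffcbcacaadebcdaae
  36 |  19 | fffcbcacaadebcdaae

[13, 4, 27, 34, 14, 25, 5, 28, 35, 12, 23, 31, 15, 26, 24, 22, 32, 9, 0, 6, 33, 11, 10, 29, 1, 36, 3, 30, 7, 18, 21, 8, 2, 17, 20, 16, 19]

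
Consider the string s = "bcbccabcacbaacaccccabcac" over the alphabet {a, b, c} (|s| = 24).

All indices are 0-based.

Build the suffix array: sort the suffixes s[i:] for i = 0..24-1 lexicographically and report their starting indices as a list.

rank→(start, suffix):
  0 → (11, 'aacaccccabcac')
  1 → (19, 'abcac')
  2 → (5, 'abcacbaacaccccabcac')
  3 → (22, 'ac')
  4 → (12, 'acaccccabcac')
  5 → (8, 'acbaacaccccabcac')
  6 → (14, 'accccabcac')
  7 → (10, 'baacaccccabcac')
  8 → (20, 'bcac')
  9 → (6, 'bcacbaacaccccabcac')
  10 → (0, 'bcbccabcacbaacaccccabcac')
  11 → (2, 'bccabcacbaacaccccabcac')
  12 → (23, 'c')
  13 → (18, 'cabcac')
  14 → (4, 'cabcacbaacaccccabcac')
  15 → (21, 'cac')
  16 → (7, 'cacbaacaccccabcac')
  17 → (13, 'caccccabcac')
  18 → (9, 'cbaacaccccabcac')
  19 → (1, 'cbccabcacbaacaccccabcac')
  20 → (17, 'ccabcac')
  21 → (3, 'ccabcacbaacaccccabcac')
  22 → (16, 'cccabcac')
  23 → (15, 'ccccabcac')

[11, 19, 5, 22, 12, 8, 14, 10, 20, 6, 0, 2, 23, 18, 4, 21, 7, 13, 9, 1, 17, 3, 16, 15]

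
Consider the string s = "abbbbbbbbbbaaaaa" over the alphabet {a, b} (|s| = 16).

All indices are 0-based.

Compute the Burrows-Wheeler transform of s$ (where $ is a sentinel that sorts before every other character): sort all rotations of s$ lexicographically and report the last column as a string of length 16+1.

aaaaab$bbbbbbbbba

rank  rotation           last
    0  $abbbbbbbbbbaaaaa  a
    1  a$abbbbbbbbbbaaaa  a
    2  aa$abbbbbbbbbbaaa  a
    3  aaa$abbbbbbbbbbaa  a
    4  aaaa$abbbbbbbbbba  a
    5  aaaaa$abbbbbbbbbb  b
    6  abbbbbbbbbbaaaaa$  $
    7  baaaaa$abbbbbbbbb  b
    8  bbaaaaa$abbbbbbbb  b
    9  bbbaaaaa$abbbbbbb  b
   10  bbbbaaaaa$abbbbbb  b
   11  bbbbbaaaaa$abbbbb  b
   12  bbbbbbaaaaa$abbbb  b
   13  bbbbbbbaaaaa$abbb  b
   14  bbbbbbbbaaaaa$abb  b
   15  bbbbbbbbbaaaaa$ab  b
   16  bbbbbbbbbbaaaaa$a  a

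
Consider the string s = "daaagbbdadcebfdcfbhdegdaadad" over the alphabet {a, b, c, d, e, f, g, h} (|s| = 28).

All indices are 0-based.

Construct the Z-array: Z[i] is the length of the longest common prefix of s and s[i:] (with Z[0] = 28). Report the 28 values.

Z[0]=28
i=1: i≥r, start 0; Z[1]=0
i=2: i≥r, start 0; Z[2]=0
i=3: i≥r, start 0; Z[3]=0
i=4: i≥r, start 0; Z[4]=0
i=5: i≥r, start 0; Z[5]=0
i=6: i≥r, start 0; Z[6]=0
i=7: i≥r, start 0; Z[7]=2 grow→box=[7,9)
i=8: min(r-i=1, Z[1]=0)=0; Z[8]=0
i=9: i≥r, start 0; Z[9]=1 grow→box=[9,10)
i=10: i≥r, start 0; Z[10]=0
i=11: i≥r, start 0; Z[11]=0
i=12: i≥r, start 0; Z[12]=0
i=13: i≥r, start 0; Z[13]=0
i=14: i≥r, start 0; Z[14]=1 grow→box=[14,15)
i=15: i≥r, start 0; Z[15]=0
i=16: i≥r, start 0; Z[16]=0
i=17: i≥r, start 0; Z[17]=0
i=18: i≥r, start 0; Z[18]=0
i=19: i≥r, start 0; Z[19]=1 grow→box=[19,20)
i=20: i≥r, start 0; Z[20]=0
i=21: i≥r, start 0; Z[21]=0
i=22: i≥r, start 0; Z[22]=3 grow→box=[22,25)
i=23: min(r-i=2, Z[1]=0)=0; Z[23]=0
i=24: min(r-i=1, Z[2]=0)=0; Z[24]=0
i=25: i≥r, start 0; Z[25]=2 grow→box=[25,27)
i=26: min(r-i=1, Z[1]=0)=0; Z[26]=0
i=27: i≥r, start 0; Z[27]=1 grow→box=[27,28)

[28, 0, 0, 0, 0, 0, 0, 2, 0, 1, 0, 0, 0, 0, 1, 0, 0, 0, 0, 1, 0, 0, 3, 0, 0, 2, 0, 1]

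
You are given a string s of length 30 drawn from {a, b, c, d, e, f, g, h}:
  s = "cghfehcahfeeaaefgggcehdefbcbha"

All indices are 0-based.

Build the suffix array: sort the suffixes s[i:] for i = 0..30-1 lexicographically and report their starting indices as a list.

rank→(start, suffix):
  0 → (29, 'a')
  1 → (12, 'aaefgggcehdefbcbha')
  2 → (13, 'aefgggcehdefbcbha')
  3 → (7, 'ahfeeaaefgggcehdefbcbha')
  4 → (25, 'bcbha')
  5 → (27, 'bha')
  6 → (6, 'cahfeeaaefgggcehdefbcbha')
  7 → (26, 'cbha')
  8 → (19, 'cehdefbcbha')
  9 → (0, 'cghfehcahfeeaaefgggcehdefbcbha')
  10 → (22, 'defbcbha')
  11 → (11, 'eaaefgggcehdefbcbha')
  12 → (10, 'eeaaefgggcehdefbcbha')
  13 → (23, 'efbcbha')
  14 → (14, 'efgggcehdefbcbha')
  15 → (4, 'ehcahfeeaaefgggcehdefbcbha')
  16 → (20, 'ehdefbcbha')
  17 → (24, 'fbcbha')
  18 → (9, 'feeaaefgggcehdefbcbha')
  19 → (3, 'fehcahfeeaaefgggcehdefbcbha')
  20 → (15, 'fgggcehdefbcbha')
  21 → (18, 'gcehdefbcbha')
  22 → (17, 'ggcehdefbcbha')
  23 → (16, 'gggcehdefbcbha')
  24 → (1, 'ghfehcahfeeaaefgggcehdefbcbha')
  25 → (28, 'ha')
  26 → (5, 'hcahfeeaaefgggcehdefbcbha')
  27 → (21, 'hdefbcbha')
  28 → (8, 'hfeeaaefgggcehdefbcbha')
  29 → (2, 'hfehcahfeeaaefgggcehdefbcbha')

[29, 12, 13, 7, 25, 27, 6, 26, 19, 0, 22, 11, 10, 23, 14, 4, 20, 24, 9, 3, 15, 18, 17, 16, 1, 28, 5, 21, 8, 2]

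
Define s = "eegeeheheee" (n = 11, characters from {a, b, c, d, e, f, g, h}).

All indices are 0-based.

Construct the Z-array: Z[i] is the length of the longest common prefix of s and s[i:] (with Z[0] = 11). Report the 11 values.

Z[0]=11
i=1: outside box; Z[1]=1 scan→box=[1,2)
i=2: outside box; Z[2]=0
i=3: outside box; Z[3]=2 scan→box=[3,5)
i=4: min(r-i=1, Z[1]=1)=1; Z[4]=1
i=5: outside box; Z[5]=0
i=6: outside box; Z[6]=1 scan→box=[6,7)
i=7: outside box; Z[7]=0
i=8: outside box; Z[8]=2 scan→box=[8,10)
i=9: min(r-i=1, Z[1]=1)=1; Z[9]=2 scan→box=[9,11)
i=10: min(r-i=1, Z[1]=1)=1; Z[10]=1

[11, 1, 0, 2, 1, 0, 1, 0, 2, 2, 1]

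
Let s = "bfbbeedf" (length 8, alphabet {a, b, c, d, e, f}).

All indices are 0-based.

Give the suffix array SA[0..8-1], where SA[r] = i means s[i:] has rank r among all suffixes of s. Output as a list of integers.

[2, 3, 0, 6, 5, 4, 7, 1]

rank | idx | suffix
   0 |   2 | bbeedf
   1 |   3 | beedf
   2 |   0 | bfbbeedf
   3 |   6 | df
   4 |   5 | edf
   5 |   4 | eedf
   6 |   7 | f
   7 |   1 | fbbeedf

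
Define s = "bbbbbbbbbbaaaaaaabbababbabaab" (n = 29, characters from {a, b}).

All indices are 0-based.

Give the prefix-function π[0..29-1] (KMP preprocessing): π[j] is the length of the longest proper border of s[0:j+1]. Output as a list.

π[0] = 0
j=1 s[j]='b': π[1]=1 (border 'b')
j=2 s[j]='b': π[2]=2 (border 'bb')
j=3 s[j]='b': π[3]=3 (border 'bbb')
j=4 s[j]='b': π[4]=4 (border 'bbbb')
j=5 s[j]='b': π[5]=5 (border 'bbbbb')
j=6 s[j]='b': π[6]=6 (border 'bbbbbb')
j=7 s[j]='b': π[7]=7 (border 'bbbbbbb')
j=8 s[j]='b': π[8]=8 (border 'bbbbbbbb')
j=9 s[j]='b': π[9]=9 (border 'bbbbbbbbb')
j=10 s[j]='a': k: 9→8→7→6→5→4→3→2→1→0; π[10]=0 (border '')
j=11 s[j]='a': π[11]=0 (border '')
j=12 s[j]='a': π[12]=0 (border '')
j=13 s[j]='a': π[13]=0 (border '')
j=14 s[j]='a': π[14]=0 (border '')
j=15 s[j]='a': π[15]=0 (border '')
j=16 s[j]='a': π[16]=0 (border '')
j=17 s[j]='b': π[17]=1 (border 'b')
j=18 s[j]='b': π[18]=2 (border 'bb')
j=19 s[j]='a': k: 2→1→0; π[19]=0 (border '')
j=20 s[j]='b': π[20]=1 (border 'b')
j=21 s[j]='a': k: 1→0; π[21]=0 (border '')
j=22 s[j]='b': π[22]=1 (border 'b')
j=23 s[j]='b': π[23]=2 (border 'bb')
j=24 s[j]='a': k: 2→1→0; π[24]=0 (border '')
j=25 s[j]='b': π[25]=1 (border 'b')
j=26 s[j]='a': k: 1→0; π[26]=0 (border '')
j=27 s[j]='a': π[27]=0 (border '')
j=28 s[j]='b': π[28]=1 (border 'b')

[0, 1, 2, 3, 4, 5, 6, 7, 8, 9, 0, 0, 0, 0, 0, 0, 0, 1, 2, 0, 1, 0, 1, 2, 0, 1, 0, 0, 1]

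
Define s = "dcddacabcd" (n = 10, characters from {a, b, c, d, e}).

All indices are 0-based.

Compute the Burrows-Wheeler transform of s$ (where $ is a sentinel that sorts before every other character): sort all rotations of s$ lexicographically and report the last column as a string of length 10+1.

rank  rotation     last
    0  $dcddacabcd  d
    1  abcd$dcddac  c
    2  acabcd$dcdd  d
    3  bcd$dcddaca  a
    4  cabcd$dcdda  a
    5  cd$dcddacab  b
    6  cddacabcd$d  d
    7  d$dcddacabc  c
    8  dacabcd$dcd  d
    9  dcddacabcd$  $
   10  ddacabcd$dc  c

dcdaabdcd$c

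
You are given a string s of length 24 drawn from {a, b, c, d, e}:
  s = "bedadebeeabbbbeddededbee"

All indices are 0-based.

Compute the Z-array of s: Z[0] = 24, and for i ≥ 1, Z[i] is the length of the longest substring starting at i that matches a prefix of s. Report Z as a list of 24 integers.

Z[0]=24
i=1: fresh scan; Z[1]=0
i=2: fresh scan; Z[2]=0
i=3: fresh scan; Z[3]=0
i=4: fresh scan; Z[4]=0
i=5: fresh scan; Z[5]=0
i=6: fresh scan; Z[6]=2 extend→box=[6,8)
i=7: min(r-i=1, Z[1]=0)=0; Z[7]=0
i=8: fresh scan; Z[8]=0
i=9: fresh scan; Z[9]=0
i=10: fresh scan; Z[10]=1 extend→box=[10,11)
i=11: fresh scan; Z[11]=1 extend→box=[11,12)
i=12: fresh scan; Z[12]=1 extend→box=[12,13)
i=13: fresh scan; Z[13]=3 extend→box=[13,16)
i=14: min(r-i=2, Z[1]=0)=0; Z[14]=0
i=15: min(r-i=1, Z[2]=0)=0; Z[15]=0
i=16: fresh scan; Z[16]=0
i=17: fresh scan; Z[17]=0
i=18: fresh scan; Z[18]=0
i=19: fresh scan; Z[19]=0
i=20: fresh scan; Z[20]=0
i=21: fresh scan; Z[21]=2 extend→box=[21,23)
i=22: min(r-i=1, Z[1]=0)=0; Z[22]=0
i=23: fresh scan; Z[23]=0

[24, 0, 0, 0, 0, 0, 2, 0, 0, 0, 1, 1, 1, 3, 0, 0, 0, 0, 0, 0, 0, 2, 0, 0]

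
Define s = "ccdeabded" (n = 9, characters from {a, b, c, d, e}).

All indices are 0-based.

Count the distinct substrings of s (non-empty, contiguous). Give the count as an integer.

40

rank→(start, suffix):
  0 → (4, 'abded')
  1 → (5, 'bded')
  2 → (0, 'ccdeabded')
  3 → (1, 'cdeabded')
  4 → (8, 'd')
  5 → (2, 'deabded')
  6 → (6, 'ded')
  7 → (3, 'eabded')
  8 → (7, 'ed')

SA = [4, 5, 0, 1, 8, 2, 6, 3, 7]
i: (SA[i-1],SA[i]) lcp shared
  1: (4,5) 0 ''
  2: (5,0) 0 ''
  3: (0,1) 1 'c'
  4: (1,8) 0 ''
  5: (8,2) 1 'd'
  6: (2,6) 2 'de'
  7: (6,3) 0 ''
  8: (3,7) 1 'e'

n(n+1)/2 = 9·10/2 = 45
Σ LCP = 0 + 0 + 0 + 1 + 0 + 1 + 2 + 0 + 1 = 5
distinct = 45 − 5 = 40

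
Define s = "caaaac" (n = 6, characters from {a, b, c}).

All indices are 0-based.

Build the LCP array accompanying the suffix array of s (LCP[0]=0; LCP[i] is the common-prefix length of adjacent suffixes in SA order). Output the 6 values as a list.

rank | idx | suffix
   0 |   1 | aaaac
   1 |   2 | aaac
   2 |   3 | aac
   3 |   4 | ac
   4 |   5 | c
   5 |   0 | caaaac

SA = [1, 2, 3, 4, 5, 0]
i: (SA[i-1],SA[i]) lcp shared
  1: (1,2) 3 'aaa'
  2: (2,3) 2 'aa'
  3: (3,4) 1 'a'
  4: (4,5) 0 ''
  5: (5,0) 1 'c'

[0, 3, 2, 1, 0, 1]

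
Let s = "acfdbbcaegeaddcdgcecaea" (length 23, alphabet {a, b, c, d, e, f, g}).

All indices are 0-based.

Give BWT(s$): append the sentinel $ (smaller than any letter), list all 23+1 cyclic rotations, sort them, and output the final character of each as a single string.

ae$eccdbebdgafdacagcacde

rank  rotation                  last
    0  $acfdbbcaegeaddcdgcecaea  a
    1  a$acfdbbcaegeaddcdgcecae  e
    2  acfdbbcaegeaddcdgcecaea$  $
    3  addcdgcecaea$acfdbbcaege  e
    4  aea$acfdbbcaegeaddcdgcec  c
    5  aegeaddcdgcecaea$acfdbbc  c
    6  bbcaegeaddcdgcecaea$acfd  d
    7  bcaegeaddcdgcecaea$acfdb  b
    8  caea$acfdbbcaegeaddcdgce  e
    9  caegeaddcdgcecaea$acfdbb  b
   10  cdgcecaea$acfdbbcaegeadd  d
   11  cecaea$acfdbbcaegeaddcdg  g
   12  cfdbbcaegeaddcdgcecaea$a  a
   13  dbbcaegeaddcdgcecaea$acf  f
   14  dcdgcecaea$acfdbbcaegead  d
   15  ddcdgcecaea$acfdbbcaegea  a
   16  dgcecaea$acfdbbcaegeaddc  c
   17  ea$acfdbbcaegeaddcdgceca  a
   18  eaddcdgcecaea$acfdbbcaeg  g
   19  ecaea$acfdbbcaegeaddcdgc  c
   20  egeaddcdgcecaea$acfdbbca  a
   21  fdbbcaegeaddcdgcecaea$ac  c
   22  gcecaea$acfdbbcaegeaddcd  d
   23  geaddcdgcecaea$acfdbbcae  e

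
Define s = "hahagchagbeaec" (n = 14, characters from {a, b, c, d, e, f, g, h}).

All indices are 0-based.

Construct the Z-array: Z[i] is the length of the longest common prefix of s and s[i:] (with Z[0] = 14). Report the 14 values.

[14, 0, 2, 0, 0, 0, 2, 0, 0, 0, 0, 0, 0, 0]

Z[0]=14
i=1: fresh scan; Z[1]=0
i=2: fresh scan; Z[2]=2 grow→box=[2,4)
i=3: min(r-i=1, Z[1]=0)=0; Z[3]=0
i=4: fresh scan; Z[4]=0
i=5: fresh scan; Z[5]=0
i=6: fresh scan; Z[6]=2 grow→box=[6,8)
i=7: min(r-i=1, Z[1]=0)=0; Z[7]=0
i=8: fresh scan; Z[8]=0
i=9: fresh scan; Z[9]=0
i=10: fresh scan; Z[10]=0
i=11: fresh scan; Z[11]=0
i=12: fresh scan; Z[12]=0
i=13: fresh scan; Z[13]=0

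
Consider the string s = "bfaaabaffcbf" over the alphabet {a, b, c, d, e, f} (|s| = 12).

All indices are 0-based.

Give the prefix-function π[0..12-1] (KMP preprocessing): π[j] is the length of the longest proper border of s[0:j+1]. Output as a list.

π[0] = 0
j=1 s[j]='f': π[1]=0 (border '')
j=2 s[j]='a': π[2]=0 (border '')
j=3 s[j]='a': π[3]=0 (border '')
j=4 s[j]='a': π[4]=0 (border '')
j=5 s[j]='b': π[5]=1 (border 'b')
j=6 s[j]='a': k: 1→0; π[6]=0 (border '')
j=7 s[j]='f': π[7]=0 (border '')
j=8 s[j]='f': π[8]=0 (border '')
j=9 s[j]='c': π[9]=0 (border '')
j=10 s[j]='b': π[10]=1 (border 'b')
j=11 s[j]='f': π[11]=2 (border 'bf')

[0, 0, 0, 0, 0, 1, 0, 0, 0, 0, 1, 2]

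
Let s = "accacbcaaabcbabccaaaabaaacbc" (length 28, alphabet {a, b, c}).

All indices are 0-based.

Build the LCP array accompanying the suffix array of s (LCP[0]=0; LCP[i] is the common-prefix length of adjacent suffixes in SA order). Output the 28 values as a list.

[0, 3, 4, 3, 2, 3, 2, 1, 2, 3, 1, 4, 2, 0, 2, 1, 2, 2, 2, 0, 1, 4, 2, 1, 2, 3, 1, 3]

sorted suffixes:
  #0 SA[0]=17  'aaaabaaacbc'
  #1 SA[1]=18  'aaabaaacbc'
  #2 SA[2]=7  'aaabcbabccaaaabaaacbc'
  #3 SA[3]=22  'aaacbc'
  #4 SA[4]=19  'aabaaacbc'
  #5 SA[5]=8  'aabcbabccaaaabaaacbc'
  #6 SA[6]=23  'aacbc'
  #7 SA[7]=20  'abaaacbc'
  #8 SA[8]=9  'abcbabccaaaabaaacbc'
  #9 SA[9]=13  'abccaaaabaaacbc'
  #10 SA[10]=24  'acbc'
  #11 SA[11]=3  'acbcaaabcbabccaaaabaaacbc'
  #12 SA[12]=0  'accacbcaaabcbabccaaaabaaacbc'
  #13 SA[13]=21  'baaacbc'
  #14 SA[14]=12  'babccaaaabaaacbc'
  #15 SA[15]=26  'bc'
  #16 SA[16]=5  'bcaaabcbabccaaaabaaacbc'
  #17 SA[17]=10  'bcbabccaaaabaaacbc'
  #18 SA[18]=14  'bccaaaabaaacbc'
  #19 SA[19]=27  'c'
  #20 SA[20]=16  'caaaabaaacbc'
  #21 SA[21]=6  'caaabcbabccaaaabaaacbc'
  #22 SA[22]=2  'cacbcaaabcbabccaaaabaaacbc'
  #23 SA[23]=11  'cbabccaaaabaaacbc'
  #24 SA[24]=25  'cbc'
  #25 SA[25]=4  'cbcaaabcbabccaaaabaaacbc'
  #26 SA[26]=15  'ccaaaabaaacbc'
  #27 SA[27]=1  'ccacbcaaabcbabccaaaabaaacbc'

SA = [17, 18, 7, 22, 19, 8, 23, 20, 9, 13, 24, 3, 0, 21, 12, 26, 5, 10, 14, 27, 16, 6, 2, 11, 25, 4, 15, 1]
i: (SA[i-1],SA[i]) lcp shared
  1: (17,18) 3 'aaa'
  2: (18,7) 4 'aaab'
  3: (7,22) 3 'aaa'
  4: (22,19) 2 'aa'
  5: (19,8) 3 'aab'
  6: (8,23) 2 'aa'
  7: (23,20) 1 'a'
  8: (20,9) 2 'ab'
  9: (9,13) 3 'abc'
  10: (13,24) 1 'a'
  11: (24,3) 4 'acbc'
  12: (3,0) 2 'ac'
  13: (0,21) 0 ''
  14: (21,12) 2 'ba'
  15: (12,26) 1 'b'
  16: (26,5) 2 'bc'
  17: (5,10) 2 'bc'
  18: (10,14) 2 'bc'
  19: (14,27) 0 ''
  20: (27,16) 1 'c'
  21: (16,6) 4 'caaa'
  22: (6,2) 2 'ca'
  23: (2,11) 1 'c'
  24: (11,25) 2 'cb'
  25: (25,4) 3 'cbc'
  26: (4,15) 1 'c'
  27: (15,1) 3 'cca'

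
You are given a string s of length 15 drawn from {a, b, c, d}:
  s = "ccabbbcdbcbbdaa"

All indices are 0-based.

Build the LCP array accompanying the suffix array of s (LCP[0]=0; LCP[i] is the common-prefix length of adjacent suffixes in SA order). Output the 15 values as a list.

[0, 1, 1, 0, 2, 2, 1, 2, 1, 0, 1, 1, 1, 0, 1]

sorted suffixes:
  #0 SA[0]=14  'a'
  #1 SA[1]=13  'aa'
  #2 SA[2]=2  'abbbcdbcbbdaa'
  #3 SA[3]=3  'bbbcdbcbbdaa'
  #4 SA[4]=4  'bbcdbcbbdaa'
  #5 SA[5]=10  'bbdaa'
  #6 SA[6]=8  'bcbbdaa'
  #7 SA[7]=5  'bcdbcbbdaa'
  #8 SA[8]=11  'bdaa'
  #9 SA[9]=1  'cabbbcdbcbbdaa'
  #10 SA[10]=9  'cbbdaa'
  #11 SA[11]=0  'ccabbbcdbcbbdaa'
  #12 SA[12]=6  'cdbcbbdaa'
  #13 SA[13]=12  'daa'
  #14 SA[14]=7  'dbcbbdaa'

SA = [14, 13, 2, 3, 4, 10, 8, 5, 11, 1, 9, 0, 6, 12, 7]
i: (SA[i-1],SA[i]) lcp shared
  1: (14,13) 1 'a'
  2: (13,2) 1 'a'
  3: (2,3) 0 ''
  4: (3,4) 2 'bb'
  5: (4,10) 2 'bb'
  6: (10,8) 1 'b'
  7: (8,5) 2 'bc'
  8: (5,11) 1 'b'
  9: (11,1) 0 ''
  10: (1,9) 1 'c'
  11: (9,0) 1 'c'
  12: (0,6) 1 'c'
  13: (6,12) 0 ''
  14: (12,7) 1 'd'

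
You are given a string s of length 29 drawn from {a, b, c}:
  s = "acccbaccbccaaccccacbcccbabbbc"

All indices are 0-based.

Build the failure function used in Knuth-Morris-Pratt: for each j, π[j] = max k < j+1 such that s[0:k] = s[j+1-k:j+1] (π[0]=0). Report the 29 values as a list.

π[0] = 0
j=1 s[j]='c': π[1]=0 (border '')
j=2 s[j]='c': π[2]=0 (border '')
j=3 s[j]='c': π[3]=0 (border '')
j=4 s[j]='b': π[4]=0 (border '')
j=5 s[j]='a': π[5]=1 (border 'a')
j=6 s[j]='c': π[6]=2 (border 'ac')
j=7 s[j]='c': π[7]=3 (border 'acc')
j=8 s[j]='b': k: 3→0; π[8]=0 (border '')
j=9 s[j]='c': π[9]=0 (border '')
j=10 s[j]='c': π[10]=0 (border '')
j=11 s[j]='a': π[11]=1 (border 'a')
j=12 s[j]='a': k: 1→0; π[12]=1 (border 'a')
j=13 s[j]='c': π[13]=2 (border 'ac')
j=14 s[j]='c': π[14]=3 (border 'acc')
j=15 s[j]='c': π[15]=4 (border 'accc')
j=16 s[j]='c': k: 4→0; π[16]=0 (border '')
j=17 s[j]='a': π[17]=1 (border 'a')
j=18 s[j]='c': π[18]=2 (border 'ac')
j=19 s[j]='b': k: 2→0; π[19]=0 (border '')
j=20 s[j]='c': π[20]=0 (border '')
j=21 s[j]='c': π[21]=0 (border '')
j=22 s[j]='c': π[22]=0 (border '')
j=23 s[j]='b': π[23]=0 (border '')
j=24 s[j]='a': π[24]=1 (border 'a')
j=25 s[j]='b': k: 1→0; π[25]=0 (border '')
j=26 s[j]='b': π[26]=0 (border '')
j=27 s[j]='b': π[27]=0 (border '')
j=28 s[j]='c': π[28]=0 (border '')

[0, 0, 0, 0, 0, 1, 2, 3, 0, 0, 0, 1, 1, 2, 3, 4, 0, 1, 2, 0, 0, 0, 0, 0, 1, 0, 0, 0, 0]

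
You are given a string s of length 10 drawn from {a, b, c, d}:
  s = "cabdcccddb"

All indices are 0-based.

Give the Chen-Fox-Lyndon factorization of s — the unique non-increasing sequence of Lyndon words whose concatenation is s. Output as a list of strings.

emit factor 1: 'c' (i=0, period=1)
emit factor 2: 'abdcccddb' (i=1, period=9)

["c", "abdcccddb"]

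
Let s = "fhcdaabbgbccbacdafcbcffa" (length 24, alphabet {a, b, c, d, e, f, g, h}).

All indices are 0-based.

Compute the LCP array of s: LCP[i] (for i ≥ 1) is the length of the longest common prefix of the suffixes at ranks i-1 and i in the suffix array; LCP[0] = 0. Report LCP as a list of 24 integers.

rank→(start, suffix):
  0 → (23, 'a')
  1 → (4, 'aabbgbccbacdafcbcffa')
  2 → (5, 'abbgbccbacdafcbcffa')
  3 → (13, 'acdafcbcffa')
  4 → (16, 'afcbcffa')
  5 → (12, 'bacdafcbcffa')
  6 → (6, 'bbgbccbacdafcbcffa')
  7 → (9, 'bccbacdafcbcffa')
  8 → (19, 'bcffa')
  9 → (7, 'bgbccbacdafcbcffa')
  10 → (11, 'cbacdafcbcffa')
  11 → (18, 'cbcffa')
  12 → (10, 'ccbacdafcbcffa')
  13 → (2, 'cdaabbgbccbacdafcbcffa')
  14 → (14, 'cdafcbcffa')
  15 → (20, 'cffa')
  16 → (3, 'daabbgbccbacdafcbcffa')
  17 → (15, 'dafcbcffa')
  18 → (22, 'fa')
  19 → (17, 'fcbcffa')
  20 → (21, 'ffa')
  21 → (0, 'fhcdaabbgbccbacdafcbcffa')
  22 → (8, 'gbccbacdafcbcffa')
  23 → (1, 'hcdaabbgbccbacdafcbcffa')

SA = [23, 4, 5, 13, 16, 12, 6, 9, 19, 7, 11, 18, 10, 2, 14, 20, 3, 15, 22, 17, 21, 0, 8, 1]
rank  pair      lcp
   1  s[23:],s[4:]  1  'a'
   2  s[4:],s[5:]  1  'a'
   3  s[5:],s[13:]  1  'a'
   4  s[13:],s[16:]  1  'a'
   5  s[16:],s[12:]  0  ''
   6  s[12:],s[6:]  1  'b'
   7  s[6:],s[9:]  1  'b'
   8  s[9:],s[19:]  2  'bc'
   9  s[19:],s[7:]  1  'b'
  10  s[7:],s[11:]  0  ''
  11  s[11:],s[18:]  2  'cb'
  12  s[18:],s[10:]  1  'c'
  13  s[10:],s[2:]  1  'c'
  14  s[2:],s[14:]  3  'cda'
  15  s[14:],s[20:]  1  'c'
  16  s[20:],s[3:]  0  ''
  17  s[3:],s[15:]  2  'da'
  18  s[15:],s[22:]  0  ''
  19  s[22:],s[17:]  1  'f'
  20  s[17:],s[21:]  1  'f'
  21  s[21:],s[0:]  1  'f'
  22  s[0:],s[8:]  0  ''
  23  s[8:],s[1:]  0  ''

[0, 1, 1, 1, 1, 0, 1, 1, 2, 1, 0, 2, 1, 1, 3, 1, 0, 2, 0, 1, 1, 1, 0, 0]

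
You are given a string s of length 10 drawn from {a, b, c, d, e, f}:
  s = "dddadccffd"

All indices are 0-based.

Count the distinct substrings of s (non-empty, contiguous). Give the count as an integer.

sorted suffixes:
  #0 SA[0]=3  'adccffd'
  #1 SA[1]=5  'ccffd'
  #2 SA[2]=6  'cffd'
  #3 SA[3]=9  'd'
  #4 SA[4]=2  'dadccffd'
  #5 SA[5]=4  'dccffd'
  #6 SA[6]=1  'ddadccffd'
  #7 SA[7]=0  'dddadccffd'
  #8 SA[8]=8  'fd'
  #9 SA[9]=7  'ffd'

SA = [3, 5, 6, 9, 2, 4, 1, 0, 8, 7]
rank  pair      lcp
   1  s[3:],s[5:]  0  ''
   2  s[5:],s[6:]  1  'c'
   3  s[6:],s[9:]  0  ''
   4  s[9:],s[2:]  1  'd'
   5  s[2:],s[4:]  1  'd'
   6  s[4:],s[1:]  1  'd'
   7  s[1:],s[0:]  2  'dd'
   8  s[0:],s[8:]  0  ''
   9  s[8:],s[7:]  1  'f'

n(n+1)/2 = 10·11/2 = 55
Σ LCP = 0 + 0 + 1 + 0 + 1 + 1 + 1 + 2 + 0 + 1 = 7
distinct = 55 − 7 = 48

48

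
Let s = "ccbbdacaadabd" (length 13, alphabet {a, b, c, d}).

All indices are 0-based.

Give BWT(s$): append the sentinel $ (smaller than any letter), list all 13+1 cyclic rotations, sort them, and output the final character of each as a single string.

rank  rotation        last
    0  $ccbbdacaadabd  d
    1  aadabd$ccbbdac  c
    2  abd$ccbbdacaad  d
    3  acaadabd$ccbbd  d
    4  adabd$ccbbdaca  a
    5  bbdacaadabd$cc  c
    6  bd$ccbbdacaada  a
    7  bdacaadabd$ccb  b
    8  caadabd$ccbbda  a
    9  cbbdacaadabd$c  c
   10  ccbbdacaadabd$  $
   11  d$ccbbdacaadab  b
   12  dabd$ccbbdacaa  a
   13  dacaadabd$ccbb  b

dcddacabac$bab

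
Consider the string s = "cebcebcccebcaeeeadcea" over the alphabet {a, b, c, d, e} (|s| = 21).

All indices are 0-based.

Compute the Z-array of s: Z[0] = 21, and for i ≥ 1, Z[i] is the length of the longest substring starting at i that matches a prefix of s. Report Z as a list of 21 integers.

Z[0]=21
i=1: i≥r, start 0; Z[1]=0
i=2: i≥r, start 0; Z[2]=0
i=3: i≥r, start 0; Z[3]=4 scan→box=[3,7)
i=4: min(r-i=3, Z[1]=0)=0; Z[4]=0
i=5: min(r-i=2, Z[2]=0)=0; Z[5]=0
i=6: min(r-i=1, Z[3]=4)=1; Z[6]=1
i=7: i≥r, start 0; Z[7]=1 scan→box=[7,8)
i=8: i≥r, start 0; Z[8]=4 scan→box=[8,12)
i=9: min(r-i=3, Z[1]=0)=0; Z[9]=0
i=10: min(r-i=2, Z[2]=0)=0; Z[10]=0
i=11: min(r-i=1, Z[3]=4)=1; Z[11]=1
i=12: i≥r, start 0; Z[12]=0
i=13: i≥r, start 0; Z[13]=0
i=14: i≥r, start 0; Z[14]=0
i=15: i≥r, start 0; Z[15]=0
i=16: i≥r, start 0; Z[16]=0
i=17: i≥r, start 0; Z[17]=0
i=18: i≥r, start 0; Z[18]=2 scan→box=[18,20)
i=19: min(r-i=1, Z[1]=0)=0; Z[19]=0
i=20: i≥r, start 0; Z[20]=0

[21, 0, 0, 4, 0, 0, 1, 1, 4, 0, 0, 1, 0, 0, 0, 0, 0, 0, 2, 0, 0]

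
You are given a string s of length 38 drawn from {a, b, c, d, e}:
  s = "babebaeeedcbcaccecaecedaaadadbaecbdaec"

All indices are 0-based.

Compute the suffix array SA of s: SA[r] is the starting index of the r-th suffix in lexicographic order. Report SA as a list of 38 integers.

rank→(start, suffix):
  0 → (23, 'aaadadbaecbdaec')
  1 → (24, 'aadadbaecbdaec')
  2 → (1, 'abebaeeedcbcaccecaecedaaadadbaecbdaec')
  3 → (13, 'accecaecedaaadadbaecbdaec')
  4 → (25, 'adadbaecbdaec')
  5 → (27, 'adbaecbdaec')
  6 → (35, 'aec')
  7 → (30, 'aecbdaec')
  8 → (18, 'aecedaaadadbaecbdaec')
  9 → (5, 'aeeedcbcaccecaecedaaadadbaecbdaec')
  10 → (0, 'babebaeeedcbcaccecaecedaaadadbaecbdaec')
  11 → (29, 'baecbdaec')
  12 → (4, 'baeeedcbcaccecaecedaaadadbaecbdaec')
  13 → (11, 'bcaccecaecedaaadadbaecbdaec')
  14 → (33, 'bdaec')
  15 → (2, 'bebaeeedcbcaccecaecedaaadadbaecbdaec')
  16 → (37, 'c')
  17 → (12, 'caccecaecedaaadadbaecbdaec')
  18 → (17, 'caecedaaadadbaecbdaec')
  19 → (10, 'cbcaccecaecedaaadadbaecbdaec')
  20 → (32, 'cbdaec')
  21 → (14, 'ccecaecedaaadadbaecbdaec')
  22 → (15, 'cecaecedaaadadbaecbdaec')
  23 → (20, 'cedaaadadbaecbdaec')
  24 → (22, 'daaadadbaecbdaec')
  25 → (26, 'dadbaecbdaec')
  26 → (34, 'daec')
  27 → (28, 'dbaecbdaec')
  28 → (9, 'dcbcaccecaecedaaadadbaecbdaec')
  29 → (3, 'ebaeeedcbcaccecaecedaaadadbaecbdaec')
  30 → (36, 'ec')
  31 → (16, 'ecaecedaaadadbaecbdaec')
  32 → (31, 'ecbdaec')
  33 → (19, 'ecedaaadadbaecbdaec')
  34 → (21, 'edaaadadbaecbdaec')
  35 → (8, 'edcbcaccecaecedaaadadbaecbdaec')
  36 → (7, 'eedcbcaccecaecedaaadadbaecbdaec')
  37 → (6, 'eeedcbcaccecaecedaaadadbaecbdaec')

[23, 24, 1, 13, 25, 27, 35, 30, 18, 5, 0, 29, 4, 11, 33, 2, 37, 12, 17, 10, 32, 14, 15, 20, 22, 26, 34, 28, 9, 3, 36, 16, 31, 19, 21, 8, 7, 6]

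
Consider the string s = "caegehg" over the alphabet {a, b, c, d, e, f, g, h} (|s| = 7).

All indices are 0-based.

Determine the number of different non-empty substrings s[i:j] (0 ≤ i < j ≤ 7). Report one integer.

26

sorted suffixes:
  #0 SA[0]=1  'aegehg'
  #1 SA[1]=0  'caegehg'
  #2 SA[2]=2  'egehg'
  #3 SA[3]=4  'ehg'
  #4 SA[4]=6  'g'
  #5 SA[5]=3  'gehg'
  #6 SA[6]=5  'hg'

SA = [1, 0, 2, 4, 6, 3, 5]
[i] adj suffixes → lcp
  [1] 1/0 → 0 ('')
  [2] 0/2 → 0 ('')
  [3] 2/4 → 1 ('e')
  [4] 4/6 → 0 ('')
  [5] 6/3 → 1 ('g')
  [6] 3/5 → 0 ('')

n(n+1)/2 = 7·8/2 = 28
Σ LCP = 0 + 0 + 0 + 1 + 0 + 1 + 0 = 2
distinct = 28 − 2 = 26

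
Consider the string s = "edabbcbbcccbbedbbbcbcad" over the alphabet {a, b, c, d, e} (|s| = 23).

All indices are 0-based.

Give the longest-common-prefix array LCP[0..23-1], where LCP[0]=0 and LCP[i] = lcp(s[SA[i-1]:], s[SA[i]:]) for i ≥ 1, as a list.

rank | idx | suffix
   0 |   2 | abbcbbcccbbedbbbcbcad
   1 |  21 | ad
   2 |  15 | bbbcbcad
   3 |   3 | bbcbbcccbbedbbbcbcad
   4 |  16 | bbcbcad
   5 |   6 | bbcccbbedbbbcbcad
   6 |  11 | bbedbbbcbcad
   7 |  19 | bcad
   8 |   4 | bcbbcccbbedbbbcbcad
   9 |  17 | bcbcad
  10 |   7 | bcccbbedbbbcbcad
  11 |  12 | bedbbbcbcad
  12 |  20 | cad
  13 |   5 | cbbcccbbedbbbcbcad
  14 |  10 | cbbedbbbcbcad
  15 |  18 | cbcad
  16 |   9 | ccbbedbbbcbcad
  17 |   8 | cccbbedbbbcbcad
  18 |  22 | d
  19 |   1 | dabbcbbcccbbedbbbcbcad
  20 |  14 | dbbbcbcad
  21 |   0 | edabbcbbcccbbedbbbcbcad
  22 |  13 | edbbbcbcad

SA = [2, 21, 15, 3, 16, 6, 11, 19, 4, 17, 7, 12, 20, 5, 10, 18, 9, 8, 22, 1, 14, 0, 13]
rank  pair      lcp
   1  s[2:],s[21:]  1  'a'
   2  s[21:],s[15:]  0  ''
   3  s[15:],s[3:]  2  'bb'
   4  s[3:],s[16:]  4  'bbcb'
   5  s[16:],s[6:]  3  'bbc'
   6  s[6:],s[11:]  2  'bb'
   7  s[11:],s[19:]  1  'b'
   8  s[19:],s[4:]  2  'bc'
   9  s[4:],s[17:]  3  'bcb'
  10  s[17:],s[7:]  2  'bc'
  11  s[7:],s[12:]  1  'b'
  12  s[12:],s[20:]  0  ''
  13  s[20:],s[5:]  1  'c'
  14  s[5:],s[10:]  3  'cbb'
  15  s[10:],s[18:]  2  'cb'
  16  s[18:],s[9:]  1  'c'
  17  s[9:],s[8:]  2  'cc'
  18  s[8:],s[22:]  0  ''
  19  s[22:],s[1:]  1  'd'
  20  s[1:],s[14:]  1  'd'
  21  s[14:],s[0:]  0  ''
  22  s[0:],s[13:]  2  'ed'

[0, 1, 0, 2, 4, 3, 2, 1, 2, 3, 2, 1, 0, 1, 3, 2, 1, 2, 0, 1, 1, 0, 2]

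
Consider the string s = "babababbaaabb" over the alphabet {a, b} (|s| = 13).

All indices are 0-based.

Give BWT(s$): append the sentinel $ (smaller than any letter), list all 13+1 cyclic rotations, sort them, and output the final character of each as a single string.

rank  rotation        last
    0  $babababbaaabb  b
    1  aaabb$babababb  b
    2  aabb$babababba  a
    3  abababbaaabb$b  b
    4  ababbaaabb$bab  b
    5  abb$babababbaa  a
    6  abbaaabb$babab  b
    7  b$babababbaaab  b
    8  baaabb$bababab  b
    9  babababbaaabb$  $
   10  bababbaaabb$ba  a
   11  babbaaabb$baba  a
   12  bb$babababbaaa  a
   13  bbaaabb$bababa  a

bbabbabbb$aaaa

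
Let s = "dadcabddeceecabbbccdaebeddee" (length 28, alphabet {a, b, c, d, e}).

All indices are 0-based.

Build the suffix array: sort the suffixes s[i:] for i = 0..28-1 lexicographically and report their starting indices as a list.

sorted suffixes:
  #0 SA[0]=13  'abbbccdaebeddee'
  #1 SA[1]=4  'abddeceecabbbccdaebeddee'
  #2 SA[2]=1  'adcabddeceecabbbccdaebeddee'
  #3 SA[3]=20  'aebeddee'
  #4 SA[4]=14  'bbbccdaebeddee'
  #5 SA[5]=15  'bbccdaebeddee'
  #6 SA[6]=16  'bccdaebeddee'
  #7 SA[7]=5  'bddeceecabbbccdaebeddee'
  #8 SA[8]=22  'beddee'
  #9 SA[9]=12  'cabbbccdaebeddee'
  #10 SA[10]=3  'cabddeceecabbbccdaebeddee'
  #11 SA[11]=17  'ccdaebeddee'
  #12 SA[12]=18  'cdaebeddee'
  #13 SA[13]=9  'ceecabbbccdaebeddee'
  #14 SA[14]=0  'dadcabddeceecabbbccdaebeddee'
  #15 SA[15]=19  'daebeddee'
  #16 SA[16]=2  'dcabddeceecabbbccdaebeddee'
  #17 SA[17]=6  'ddeceecabbbccdaebeddee'
  #18 SA[18]=24  'ddee'
  #19 SA[19]=7  'deceecabbbccdaebeddee'
  #20 SA[20]=25  'dee'
  #21 SA[21]=27  'e'
  #22 SA[22]=21  'ebeddee'
  #23 SA[23]=11  'ecabbbccdaebeddee'
  #24 SA[24]=8  'eceecabbbccdaebeddee'
  #25 SA[25]=23  'eddee'
  #26 SA[26]=26  'ee'
  #27 SA[27]=10  'eecabbbccdaebeddee'

[13, 4, 1, 20, 14, 15, 16, 5, 22, 12, 3, 17, 18, 9, 0, 19, 2, 6, 24, 7, 25, 27, 21, 11, 8, 23, 26, 10]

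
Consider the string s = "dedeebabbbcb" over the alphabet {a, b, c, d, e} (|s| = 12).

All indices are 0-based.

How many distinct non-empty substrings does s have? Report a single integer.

69

rank→(start, suffix):
  0 → (6, 'abbbcb')
  1 → (11, 'b')
  2 → (5, 'babbbcb')
  3 → (7, 'bbbcb')
  4 → (8, 'bbcb')
  5 → (9, 'bcb')
  6 → (10, 'cb')
  7 → (0, 'dedeebabbbcb')
  8 → (2, 'deebabbbcb')
  9 → (4, 'ebabbbcb')
  10 → (1, 'edeebabbbcb')
  11 → (3, 'eebabbbcb')

SA = [6, 11, 5, 7, 8, 9, 10, 0, 2, 4, 1, 3]
rank  pair      lcp
   1  s[6:],s[11:]  0  ''
   2  s[11:],s[5:]  1  'b'
   3  s[5:],s[7:]  1  'b'
   4  s[7:],s[8:]  2  'bb'
   5  s[8:],s[9:]  1  'b'
   6  s[9:],s[10:]  0  ''
   7  s[10:],s[0:]  0  ''
   8  s[0:],s[2:]  2  'de'
   9  s[2:],s[4:]  0  ''
  10  s[4:],s[1:]  1  'e'
  11  s[1:],s[3:]  1  'e'

n(n+1)/2 = 12·13/2 = 78
Σ LCP = 0 + 0 + 1 + 1 + 2 + 1 + 0 + 0 + 2 + 0 + 1 + 1 = 9
distinct = 78 − 9 = 69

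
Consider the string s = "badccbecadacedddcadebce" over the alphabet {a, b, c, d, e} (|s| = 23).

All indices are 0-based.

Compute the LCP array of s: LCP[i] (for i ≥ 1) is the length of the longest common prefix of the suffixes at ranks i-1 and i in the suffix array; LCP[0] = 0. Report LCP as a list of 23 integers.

[0, 1, 2, 2, 0, 1, 1, 0, 3, 1, 1, 1, 2, 0, 1, 2, 1, 2, 1, 0, 1, 1, 1]

rank→(start, suffix):
  0 → (10, 'acedddcadebce')
  1 → (8, 'adacedddcadebce')
  2 → (1, 'adccbecadacedddcadebce')
  3 → (17, 'adebce')
  4 → (0, 'badccbecadacedddcadebce')
  5 → (20, 'bce')
  6 → (5, 'becadacedddcadebce')
  7 → (7, 'cadacedddcadebce')
  8 → (16, 'cadebce')
  9 → (4, 'cbecadacedddcadebce')
  10 → (3, 'ccbecadacedddcadebce')
  11 → (21, 'ce')
  12 → (11, 'cedddcadebce')
  13 → (9, 'dacedddcadebce')
  14 → (15, 'dcadebce')
  15 → (2, 'dccbecadacedddcadebce')
  16 → (14, 'ddcadebce')
  17 → (13, 'dddcadebce')
  18 → (18, 'debce')
  19 → (22, 'e')
  20 → (19, 'ebce')
  21 → (6, 'ecadacedddcadebce')
  22 → (12, 'edddcadebce')

SA = [10, 8, 1, 17, 0, 20, 5, 7, 16, 4, 3, 21, 11, 9, 15, 2, 14, 13, 18, 22, 19, 6, 12]
[i] adj suffixes → lcp
  [1] 10/8 → 1 ('a')
  [2] 8/1 → 2 ('ad')
  [3] 1/17 → 2 ('ad')
  [4] 17/0 → 0 ('')
  [5] 0/20 → 1 ('b')
  [6] 20/5 → 1 ('b')
  [7] 5/7 → 0 ('')
  [8] 7/16 → 3 ('cad')
  [9] 16/4 → 1 ('c')
  [10] 4/3 → 1 ('c')
  [11] 3/21 → 1 ('c')
  [12] 21/11 → 2 ('ce')
  [13] 11/9 → 0 ('')
  [14] 9/15 → 1 ('d')
  [15] 15/2 → 2 ('dc')
  [16] 2/14 → 1 ('d')
  [17] 14/13 → 2 ('dd')
  [18] 13/18 → 1 ('d')
  [19] 18/22 → 0 ('')
  [20] 22/19 → 1 ('e')
  [21] 19/6 → 1 ('e')
  [22] 6/12 → 1 ('e')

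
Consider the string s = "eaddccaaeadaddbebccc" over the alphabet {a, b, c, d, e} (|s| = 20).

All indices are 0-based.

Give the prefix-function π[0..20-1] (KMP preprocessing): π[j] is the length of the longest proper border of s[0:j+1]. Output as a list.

π[0] = 0
j=1 s[j]='a': π[1]=0 (border '')
j=2 s[j]='d': π[2]=0 (border '')
j=3 s[j]='d': π[3]=0 (border '')
j=4 s[j]='c': π[4]=0 (border '')
j=5 s[j]='c': π[5]=0 (border '')
j=6 s[j]='a': π[6]=0 (border '')
j=7 s[j]='a': π[7]=0 (border '')
j=8 s[j]='e': π[8]=1 (border 'e')
j=9 s[j]='a': π[9]=2 (border 'ea')
j=10 s[j]='d': π[10]=3 (border 'ead')
j=11 s[j]='a': k: 3→0; π[11]=0 (border '')
j=12 s[j]='d': π[12]=0 (border '')
j=13 s[j]='d': π[13]=0 (border '')
j=14 s[j]='b': π[14]=0 (border '')
j=15 s[j]='e': π[15]=1 (border 'e')
j=16 s[j]='b': k: 1→0; π[16]=0 (border '')
j=17 s[j]='c': π[17]=0 (border '')
j=18 s[j]='c': π[18]=0 (border '')
j=19 s[j]='c': π[19]=0 (border '')

[0, 0, 0, 0, 0, 0, 0, 0, 1, 2, 3, 0, 0, 0, 0, 1, 0, 0, 0, 0]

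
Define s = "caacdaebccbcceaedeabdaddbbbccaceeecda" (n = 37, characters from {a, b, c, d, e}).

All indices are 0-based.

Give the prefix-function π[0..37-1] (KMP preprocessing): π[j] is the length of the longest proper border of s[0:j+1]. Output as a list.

π[0] = 0
j=1 s[j]='a': π[1]=0 (border '')
j=2 s[j]='a': π[2]=0 (border '')
j=3 s[j]='c': π[3]=1 (border 'c')
j=4 s[j]='d': k: 1→0; π[4]=0 (border '')
j=5 s[j]='a': π[5]=0 (border '')
j=6 s[j]='e': π[6]=0 (border '')
j=7 s[j]='b': π[7]=0 (border '')
j=8 s[j]='c': π[8]=1 (border 'c')
j=9 s[j]='c': k: 1→0; π[9]=1 (border 'c')
j=10 s[j]='b': k: 1→0; π[10]=0 (border '')
j=11 s[j]='c': π[11]=1 (border 'c')
j=12 s[j]='c': k: 1→0; π[12]=1 (border 'c')
j=13 s[j]='e': k: 1→0; π[13]=0 (border '')
j=14 s[j]='a': π[14]=0 (border '')
j=15 s[j]='e': π[15]=0 (border '')
j=16 s[j]='d': π[16]=0 (border '')
j=17 s[j]='e': π[17]=0 (border '')
j=18 s[j]='a': π[18]=0 (border '')
j=19 s[j]='b': π[19]=0 (border '')
j=20 s[j]='d': π[20]=0 (border '')
j=21 s[j]='a': π[21]=0 (border '')
j=22 s[j]='d': π[22]=0 (border '')
j=23 s[j]='d': π[23]=0 (border '')
j=24 s[j]='b': π[24]=0 (border '')
j=25 s[j]='b': π[25]=0 (border '')
j=26 s[j]='b': π[26]=0 (border '')
j=27 s[j]='c': π[27]=1 (border 'c')
j=28 s[j]='c': k: 1→0; π[28]=1 (border 'c')
j=29 s[j]='a': π[29]=2 (border 'ca')
j=30 s[j]='c': k: 2→0; π[30]=1 (border 'c')
j=31 s[j]='e': k: 1→0; π[31]=0 (border '')
j=32 s[j]='e': π[32]=0 (border '')
j=33 s[j]='e': π[33]=0 (border '')
j=34 s[j]='c': π[34]=1 (border 'c')
j=35 s[j]='d': k: 1→0; π[35]=0 (border '')
j=36 s[j]='a': π[36]=0 (border '')

[0, 0, 0, 1, 0, 0, 0, 0, 1, 1, 0, 1, 1, 0, 0, 0, 0, 0, 0, 0, 0, 0, 0, 0, 0, 0, 0, 1, 1, 2, 1, 0, 0, 0, 1, 0, 0]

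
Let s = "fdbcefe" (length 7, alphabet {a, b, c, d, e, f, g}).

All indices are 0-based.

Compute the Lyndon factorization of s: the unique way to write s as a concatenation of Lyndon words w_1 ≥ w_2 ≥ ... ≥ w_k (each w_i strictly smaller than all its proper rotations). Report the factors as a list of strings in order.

emit factor 1: 'f' (i=0, period=1)
emit factor 2: 'd' (i=1, period=1)
emit factor 3: 'bcefe' (i=2, period=5)

["f", "d", "bcefe"]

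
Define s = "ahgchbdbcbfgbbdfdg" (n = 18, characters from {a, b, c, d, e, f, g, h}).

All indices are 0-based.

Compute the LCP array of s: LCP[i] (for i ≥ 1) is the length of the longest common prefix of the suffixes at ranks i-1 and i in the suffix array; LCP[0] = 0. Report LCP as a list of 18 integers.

[0, 0, 1, 1, 2, 1, 0, 1, 0, 1, 1, 0, 1, 0, 1, 1, 0, 1]

rank | idx | suffix
   0 |   0 | ahgchbdbcbfgbbdfdg
   1 |  12 | bbdfdg
   2 |   7 | bcbfgbbdfdg
   3 |   5 | bdbcbfgbbdfdg
   4 |  13 | bdfdg
   5 |   9 | bfgbbdfdg
   6 |   8 | cbfgbbdfdg
   7 |   3 | chbdbcbfgbbdfdg
   8 |   6 | dbcbfgbbdfdg
   9 |  14 | dfdg
  10 |  16 | dg
  11 |  15 | fdg
  12 |  10 | fgbbdfdg
  13 |  17 | g
  14 |  11 | gbbdfdg
  15 |   2 | gchbdbcbfgbbdfdg
  16 |   4 | hbdbcbfgbbdfdg
  17 |   1 | hgchbdbcbfgbbdfdg

SA = [0, 12, 7, 5, 13, 9, 8, 3, 6, 14, 16, 15, 10, 17, 11, 2, 4, 1]
[i] adj suffixes → lcp
  [1] 0/12 → 0 ('')
  [2] 12/7 → 1 ('b')
  [3] 7/5 → 1 ('b')
  [4] 5/13 → 2 ('bd')
  [5] 13/9 → 1 ('b')
  [6] 9/8 → 0 ('')
  [7] 8/3 → 1 ('c')
  [8] 3/6 → 0 ('')
  [9] 6/14 → 1 ('d')
  [10] 14/16 → 1 ('d')
  [11] 16/15 → 0 ('')
  [12] 15/10 → 1 ('f')
  [13] 10/17 → 0 ('')
  [14] 17/11 → 1 ('g')
  [15] 11/2 → 1 ('g')
  [16] 2/4 → 0 ('')
  [17] 4/1 → 1 ('h')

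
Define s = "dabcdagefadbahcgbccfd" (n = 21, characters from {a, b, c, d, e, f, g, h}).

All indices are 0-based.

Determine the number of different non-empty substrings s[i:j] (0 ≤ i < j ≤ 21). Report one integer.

216

sorted suffixes:
  #0 SA[0]=1  'abcdagefadbahcgbccfd'
  #1 SA[1]=9  'adbahcgbccfd'
  #2 SA[2]=5  'agefadbahcgbccfd'
  #3 SA[3]=12  'ahcgbccfd'
  #4 SA[4]=11  'bahcgbccfd'
  #5 SA[5]=16  'bccfd'
  #6 SA[6]=2  'bcdagefadbahcgbccfd'
  #7 SA[7]=17  'ccfd'
  #8 SA[8]=3  'cdagefadbahcgbccfd'
  #9 SA[9]=18  'cfd'
  #10 SA[10]=14  'cgbccfd'
  #11 SA[11]=20  'd'
  #12 SA[12]=0  'dabcdagefadbahcgbccfd'
  #13 SA[13]=4  'dagefadbahcgbccfd'
  #14 SA[14]=10  'dbahcgbccfd'
  #15 SA[15]=7  'efadbahcgbccfd'
  #16 SA[16]=8  'fadbahcgbccfd'
  #17 SA[17]=19  'fd'
  #18 SA[18]=15  'gbccfd'
  #19 SA[19]=6  'gefadbahcgbccfd'
  #20 SA[20]=13  'hcgbccfd'

SA = [1, 9, 5, 12, 11, 16, 2, 17, 3, 18, 14, 20, 0, 4, 10, 7, 8, 19, 15, 6, 13]
[i] adj suffixes → lcp
  [1] 1/9 → 1 ('a')
  [2] 9/5 → 1 ('a')
  [3] 5/12 → 1 ('a')
  [4] 12/11 → 0 ('')
  [5] 11/16 → 1 ('b')
  [6] 16/2 → 2 ('bc')
  [7] 2/17 → 0 ('')
  [8] 17/3 → 1 ('c')
  [9] 3/18 → 1 ('c')
  [10] 18/14 → 1 ('c')
  [11] 14/20 → 0 ('')
  [12] 20/0 → 1 ('d')
  [13] 0/4 → 2 ('da')
  [14] 4/10 → 1 ('d')
  [15] 10/7 → 0 ('')
  [16] 7/8 → 0 ('')
  [17] 8/19 → 1 ('f')
  [18] 19/15 → 0 ('')
  [19] 15/6 → 1 ('g')
  [20] 6/13 → 0 ('')

n(n+1)/2 = 21·22/2 = 231
Σ LCP = 0 + 1 + 1 + 1 + 0 + 1 + 2 + 0 + 1 + 1 + 1 + 0 + 1 + 2 + 1 + 0 + 0 + 1 + 0 + 1 + 0 = 15
distinct = 231 − 15 = 216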